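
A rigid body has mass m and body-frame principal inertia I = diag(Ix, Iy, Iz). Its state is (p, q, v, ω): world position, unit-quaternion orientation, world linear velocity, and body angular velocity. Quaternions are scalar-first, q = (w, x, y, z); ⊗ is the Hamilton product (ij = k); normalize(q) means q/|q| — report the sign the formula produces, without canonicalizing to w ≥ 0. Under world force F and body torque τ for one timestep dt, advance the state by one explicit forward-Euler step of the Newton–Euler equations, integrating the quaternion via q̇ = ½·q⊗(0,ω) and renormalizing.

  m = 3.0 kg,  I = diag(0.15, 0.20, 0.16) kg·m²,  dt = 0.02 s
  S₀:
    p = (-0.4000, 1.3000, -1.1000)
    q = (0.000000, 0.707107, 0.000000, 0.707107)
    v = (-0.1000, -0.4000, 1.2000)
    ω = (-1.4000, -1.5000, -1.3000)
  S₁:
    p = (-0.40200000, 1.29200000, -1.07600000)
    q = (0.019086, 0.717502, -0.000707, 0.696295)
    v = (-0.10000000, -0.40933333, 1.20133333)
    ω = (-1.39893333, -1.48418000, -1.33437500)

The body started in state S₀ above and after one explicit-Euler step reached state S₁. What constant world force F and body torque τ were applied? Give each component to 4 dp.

Δv = v₁−v₀ = (0.00000000, -0.00933333, 0.00133333)
applied force F = (0.0000, -1.4000, 0.2000)
rate change Δω = (0.00106667, 0.01582000, -0.03437500)
applied torque τ = (-0.0700, 0.1400, -0.1700)

F = (0.0000, -1.4000, 0.2000)
τ = (-0.0700, 0.1400, -0.1700)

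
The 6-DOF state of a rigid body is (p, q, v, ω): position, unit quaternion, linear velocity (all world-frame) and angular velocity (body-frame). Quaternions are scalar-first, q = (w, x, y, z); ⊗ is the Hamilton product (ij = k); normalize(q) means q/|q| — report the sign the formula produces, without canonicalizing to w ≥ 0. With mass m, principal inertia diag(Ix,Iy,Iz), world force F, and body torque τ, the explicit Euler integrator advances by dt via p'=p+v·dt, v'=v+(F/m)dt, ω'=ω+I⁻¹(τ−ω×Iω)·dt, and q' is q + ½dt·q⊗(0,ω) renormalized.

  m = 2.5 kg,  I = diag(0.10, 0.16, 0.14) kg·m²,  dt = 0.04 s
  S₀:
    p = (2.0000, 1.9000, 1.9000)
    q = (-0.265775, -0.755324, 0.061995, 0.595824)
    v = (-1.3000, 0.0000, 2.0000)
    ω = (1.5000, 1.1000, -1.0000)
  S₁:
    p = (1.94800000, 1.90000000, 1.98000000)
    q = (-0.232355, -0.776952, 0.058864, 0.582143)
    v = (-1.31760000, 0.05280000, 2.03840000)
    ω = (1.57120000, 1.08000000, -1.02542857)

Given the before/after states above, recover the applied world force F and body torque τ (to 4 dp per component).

F = (-1.1000, 3.3000, 2.4000)
τ = (0.2000, -0.0200, 0.0100)

velocity change Δv = (-0.01760000, 0.05280000, 0.03840000)
F = m·Δv/dt = (-1.1000, 3.3000, 2.4000)
rate change Δω = (0.07120000, -0.02000000, -0.02542857)
precession coupling = (0.0220, 0.0600, 0.0990)
applied torque τ = (0.2000, -0.0200, 0.0100)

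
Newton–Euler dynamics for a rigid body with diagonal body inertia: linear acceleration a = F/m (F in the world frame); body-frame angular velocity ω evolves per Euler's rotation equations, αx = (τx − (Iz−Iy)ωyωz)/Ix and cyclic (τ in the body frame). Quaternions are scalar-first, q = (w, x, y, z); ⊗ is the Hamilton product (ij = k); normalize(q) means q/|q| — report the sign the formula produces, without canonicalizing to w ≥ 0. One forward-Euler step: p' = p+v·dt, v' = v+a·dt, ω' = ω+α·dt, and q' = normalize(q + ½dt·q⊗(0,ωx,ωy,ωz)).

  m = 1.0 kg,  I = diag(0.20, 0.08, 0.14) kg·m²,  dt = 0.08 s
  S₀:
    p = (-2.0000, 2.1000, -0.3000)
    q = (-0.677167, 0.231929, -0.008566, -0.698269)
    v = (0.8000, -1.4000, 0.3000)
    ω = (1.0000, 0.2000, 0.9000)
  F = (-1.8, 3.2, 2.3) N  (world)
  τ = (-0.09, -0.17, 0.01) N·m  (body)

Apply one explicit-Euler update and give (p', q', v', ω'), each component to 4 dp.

precession coupling ω×(Iω) = (0.0108, 0.0540, -0.0240)
(τ − ω×Iω)/I = (-0.5040, -2.8000, 0.2429)
ω + α·dt = (0.9597, -0.0240, 0.9194)
q⊗(0,ω) = (0.3982263, -0.5452226, -1.0424385, -0.5544985)
updated quaternion q' = (-0.6603, 0.2098, -0.0502, -0.7194)
a = F/m = (-1.8000, 3.2000, 2.3000)
p + v·dt = (-1.9360, 1.9880, -0.2760)
new velocity v' = (0.6560, -1.1440, 0.4840)

p' = (-1.9360, 1.9880, -0.2760)
q' = (-0.6603, 0.2098, -0.0502, -0.7194)
v' = (0.6560, -1.1440, 0.4840)
ω' = (0.9597, -0.0240, 0.9194)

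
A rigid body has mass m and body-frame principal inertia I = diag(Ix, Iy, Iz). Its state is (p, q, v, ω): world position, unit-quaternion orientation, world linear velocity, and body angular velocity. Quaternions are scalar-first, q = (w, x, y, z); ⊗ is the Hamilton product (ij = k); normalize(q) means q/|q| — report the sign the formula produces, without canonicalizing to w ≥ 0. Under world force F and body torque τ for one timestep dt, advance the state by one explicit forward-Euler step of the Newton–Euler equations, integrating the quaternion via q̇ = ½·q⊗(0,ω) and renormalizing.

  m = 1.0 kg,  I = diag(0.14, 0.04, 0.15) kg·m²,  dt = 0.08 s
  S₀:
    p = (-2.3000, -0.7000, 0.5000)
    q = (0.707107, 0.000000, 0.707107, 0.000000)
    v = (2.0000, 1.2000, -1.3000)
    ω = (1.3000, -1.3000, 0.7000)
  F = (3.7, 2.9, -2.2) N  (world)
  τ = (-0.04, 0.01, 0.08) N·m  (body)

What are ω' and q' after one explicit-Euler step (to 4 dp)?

ω×(Iω) gyroscopic = (-0.1001, -0.0091, 0.1690)
angular accel α = (0.4293, 0.4775, -0.5933)
ω' = ω + α·dt = (1.3343, -1.2618, 0.6525)
2q̇ = q⊗(0,ω) = (0.9192391, 1.4142140, -0.9192391, -0.4242642)
q + ½dt·q⊗(0,ω), renormalized = (0.7416, 0.0564, 0.6683, -0.0169)

ω' = (1.3343, -1.2618, 0.6525)
q' = (0.7416, 0.0564, 0.6683, -0.0169)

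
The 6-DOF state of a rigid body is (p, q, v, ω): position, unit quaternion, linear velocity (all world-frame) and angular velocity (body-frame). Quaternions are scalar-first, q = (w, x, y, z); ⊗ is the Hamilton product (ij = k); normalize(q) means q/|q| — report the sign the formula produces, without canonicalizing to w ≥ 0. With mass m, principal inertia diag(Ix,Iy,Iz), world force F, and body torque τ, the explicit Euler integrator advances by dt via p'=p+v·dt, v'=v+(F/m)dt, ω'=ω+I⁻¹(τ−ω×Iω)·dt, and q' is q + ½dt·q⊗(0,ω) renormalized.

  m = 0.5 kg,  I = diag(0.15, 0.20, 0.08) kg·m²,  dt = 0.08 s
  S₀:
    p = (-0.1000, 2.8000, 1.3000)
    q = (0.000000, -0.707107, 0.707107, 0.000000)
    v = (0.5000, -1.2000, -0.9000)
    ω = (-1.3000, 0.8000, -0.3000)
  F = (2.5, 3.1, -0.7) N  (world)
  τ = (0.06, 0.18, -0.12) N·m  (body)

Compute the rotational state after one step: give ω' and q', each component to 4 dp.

α = I⁻¹(τ − ω×Iω) = (0.2080, 0.7635, -0.8500)
ω' = ω + α·dt = (-1.2834, 0.8611, -0.3680)
2q̇ = q⊗(0,ω) = (-1.4849247, -0.2121321, -0.2121321, 0.3535535)
q + ½dt·q⊗(0,ω), renormalized = (-0.0593, -0.7142, 0.6973, 0.0141)

ω' = (-1.2834, 0.8611, -0.3680)
q' = (-0.0593, -0.7142, 0.6973, 0.0141)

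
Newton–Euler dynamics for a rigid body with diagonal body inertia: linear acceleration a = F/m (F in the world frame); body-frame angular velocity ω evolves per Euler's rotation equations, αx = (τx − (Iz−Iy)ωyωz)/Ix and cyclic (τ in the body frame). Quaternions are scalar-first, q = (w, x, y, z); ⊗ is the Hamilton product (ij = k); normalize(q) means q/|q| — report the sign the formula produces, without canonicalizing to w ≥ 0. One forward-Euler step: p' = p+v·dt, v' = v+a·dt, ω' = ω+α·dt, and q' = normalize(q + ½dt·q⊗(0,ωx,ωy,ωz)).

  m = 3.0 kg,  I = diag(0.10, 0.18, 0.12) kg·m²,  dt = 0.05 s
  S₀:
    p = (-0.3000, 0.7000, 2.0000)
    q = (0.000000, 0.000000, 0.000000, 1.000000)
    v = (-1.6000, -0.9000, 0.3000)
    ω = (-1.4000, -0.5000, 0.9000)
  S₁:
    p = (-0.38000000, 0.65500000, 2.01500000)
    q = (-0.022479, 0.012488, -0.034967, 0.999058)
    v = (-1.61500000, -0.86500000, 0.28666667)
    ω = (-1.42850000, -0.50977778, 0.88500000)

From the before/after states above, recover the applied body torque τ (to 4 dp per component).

τ = (-0.0300, -0.0100, 0.0200)

Δω = ω₁−ω₀ = (-0.02850000, -0.00977778, -0.01500000)
applied torque τ = (-0.0300, -0.0100, 0.0200)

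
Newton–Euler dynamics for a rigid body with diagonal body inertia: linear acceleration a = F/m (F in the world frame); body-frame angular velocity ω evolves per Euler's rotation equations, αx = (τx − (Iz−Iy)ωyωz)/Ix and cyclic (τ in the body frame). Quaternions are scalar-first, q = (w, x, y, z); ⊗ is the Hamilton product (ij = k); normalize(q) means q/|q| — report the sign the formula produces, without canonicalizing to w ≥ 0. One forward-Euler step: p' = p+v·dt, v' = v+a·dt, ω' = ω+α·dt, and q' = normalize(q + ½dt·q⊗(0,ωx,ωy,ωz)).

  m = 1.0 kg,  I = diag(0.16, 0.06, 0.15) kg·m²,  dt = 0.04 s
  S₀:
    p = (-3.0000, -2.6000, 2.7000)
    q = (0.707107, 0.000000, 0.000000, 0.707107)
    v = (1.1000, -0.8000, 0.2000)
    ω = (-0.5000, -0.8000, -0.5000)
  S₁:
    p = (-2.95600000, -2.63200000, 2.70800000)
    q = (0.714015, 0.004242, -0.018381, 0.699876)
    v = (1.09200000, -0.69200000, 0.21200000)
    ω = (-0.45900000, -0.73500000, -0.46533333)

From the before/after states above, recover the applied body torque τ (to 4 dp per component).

rate change Δω = (0.04100000, 0.06500000, 0.03466667)
ω₀×(Iω₀) = (0.0360, 0.0025, -0.0400)
I·α + gyro = (0.2000, 0.1000, 0.0900)

τ = (0.2000, 0.1000, 0.0900)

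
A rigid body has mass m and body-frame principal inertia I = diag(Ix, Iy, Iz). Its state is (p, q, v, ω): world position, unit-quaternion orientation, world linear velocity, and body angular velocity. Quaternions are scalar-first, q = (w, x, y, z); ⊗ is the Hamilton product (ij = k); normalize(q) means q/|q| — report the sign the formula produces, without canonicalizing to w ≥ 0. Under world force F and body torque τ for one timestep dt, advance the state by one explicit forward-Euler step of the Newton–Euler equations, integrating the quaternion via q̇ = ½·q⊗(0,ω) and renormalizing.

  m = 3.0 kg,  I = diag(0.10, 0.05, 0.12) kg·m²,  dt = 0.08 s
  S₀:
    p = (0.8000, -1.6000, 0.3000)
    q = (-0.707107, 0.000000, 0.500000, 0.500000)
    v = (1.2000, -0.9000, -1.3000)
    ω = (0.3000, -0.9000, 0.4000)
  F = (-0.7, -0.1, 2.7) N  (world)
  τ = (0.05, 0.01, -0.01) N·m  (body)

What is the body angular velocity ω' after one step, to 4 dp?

ω' = (0.3602, -0.8802, 0.3843)

ω×(Iω) gyroscopic = (-0.0252, -0.0024, 0.0135)
α = I⁻¹(τ − ω×Iω) = (0.7520, 0.2480, -0.1958)
ω' = ω + α·dt = (0.3602, -0.8802, 0.3843)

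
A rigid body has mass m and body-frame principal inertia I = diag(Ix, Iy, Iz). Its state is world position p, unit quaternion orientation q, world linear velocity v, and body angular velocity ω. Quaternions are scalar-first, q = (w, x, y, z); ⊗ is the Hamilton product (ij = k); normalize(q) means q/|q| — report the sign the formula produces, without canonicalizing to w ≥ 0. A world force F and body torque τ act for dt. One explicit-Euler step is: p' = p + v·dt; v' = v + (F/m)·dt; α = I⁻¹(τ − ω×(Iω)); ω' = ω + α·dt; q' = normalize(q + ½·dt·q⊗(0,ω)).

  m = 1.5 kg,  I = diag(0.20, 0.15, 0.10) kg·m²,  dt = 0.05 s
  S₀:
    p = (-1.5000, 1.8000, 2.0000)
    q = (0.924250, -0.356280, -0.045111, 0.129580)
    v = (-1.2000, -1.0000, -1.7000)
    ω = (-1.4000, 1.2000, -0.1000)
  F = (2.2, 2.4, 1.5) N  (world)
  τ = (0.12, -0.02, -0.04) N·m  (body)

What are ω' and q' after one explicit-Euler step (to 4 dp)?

ω' = (-1.3715, 1.1887, -0.1620)
q' = (0.9125, -0.3920, -0.0228, 0.1149)

gyro term ω×Iω = (0.0060, 0.0140, 0.0840)
α = I⁻¹(τ − ω×Iω) = (0.5700, -0.2267, -1.2400)
new body rate ω' = (-1.3715, 1.1887, -0.1620)
Hamilton product q⊗(0,ω) = (-0.4317008, -1.4449349, 0.8920600, -0.5831164)
q + ½dt·q⊗(0,ω), renormalized = (0.9125, -0.3920, -0.0228, 0.1149)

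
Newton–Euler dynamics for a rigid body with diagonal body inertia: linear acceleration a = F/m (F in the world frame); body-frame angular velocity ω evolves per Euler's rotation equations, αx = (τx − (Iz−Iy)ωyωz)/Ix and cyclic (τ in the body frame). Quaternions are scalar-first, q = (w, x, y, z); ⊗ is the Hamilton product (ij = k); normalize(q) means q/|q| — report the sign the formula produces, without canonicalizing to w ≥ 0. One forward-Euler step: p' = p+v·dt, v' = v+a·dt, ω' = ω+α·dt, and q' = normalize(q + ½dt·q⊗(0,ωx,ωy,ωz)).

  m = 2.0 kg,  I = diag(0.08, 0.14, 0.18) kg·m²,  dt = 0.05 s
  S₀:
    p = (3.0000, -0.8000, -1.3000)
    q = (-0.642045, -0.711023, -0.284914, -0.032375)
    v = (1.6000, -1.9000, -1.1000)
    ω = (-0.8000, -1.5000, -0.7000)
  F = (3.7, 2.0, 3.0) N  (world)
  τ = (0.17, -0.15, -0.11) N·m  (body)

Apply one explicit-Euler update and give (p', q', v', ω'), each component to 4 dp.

linear accel F/m = (1.8500, 1.0000, 1.5000)
p + v·dt = (3.0800, -0.8950, -1.3550)
new velocity v' = (1.6925, -1.8500, -1.0250)
precession coupling ω×(Iω) = (0.0420, -0.0560, 0.0720)
(τ − ω×Iω)/I = (1.6000, -0.6714, -1.0111)
ω + α·dt = (-0.7200, -1.5336, -0.7506)
q⊗(0,ω) = (-1.0188519, 0.6645133, 0.4912514, 1.2880348)
q + ½dt·q⊗(0,ω), renormalized = (-0.6668, -0.6937, -0.2723, -0.0002)

p' = (3.0800, -0.8950, -1.3550)
q' = (-0.6668, -0.6937, -0.2723, -0.0002)
v' = (1.6925, -1.8500, -1.0250)
ω' = (-0.7200, -1.5336, -0.7506)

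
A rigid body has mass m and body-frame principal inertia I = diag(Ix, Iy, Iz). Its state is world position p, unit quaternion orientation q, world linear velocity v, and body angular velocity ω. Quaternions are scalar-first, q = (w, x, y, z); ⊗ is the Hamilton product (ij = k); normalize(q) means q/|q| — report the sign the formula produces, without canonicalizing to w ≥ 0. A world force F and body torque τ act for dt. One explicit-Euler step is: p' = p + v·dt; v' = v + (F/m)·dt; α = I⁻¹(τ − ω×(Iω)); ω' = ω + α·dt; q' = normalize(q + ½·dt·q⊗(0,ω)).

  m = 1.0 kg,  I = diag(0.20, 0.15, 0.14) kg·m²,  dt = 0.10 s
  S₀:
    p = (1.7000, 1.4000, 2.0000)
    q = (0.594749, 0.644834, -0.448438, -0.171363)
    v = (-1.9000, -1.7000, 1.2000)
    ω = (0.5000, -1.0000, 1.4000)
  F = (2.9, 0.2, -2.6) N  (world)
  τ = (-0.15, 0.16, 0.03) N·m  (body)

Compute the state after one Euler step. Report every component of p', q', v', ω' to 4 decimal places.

p' = (1.5100, 1.2300, 2.1200)
q' = (0.5659, 0.6173, -0.5255, -0.1502)
v' = (-1.6100, -1.6800, 0.9400)
ω' = (0.4180, -0.9213, 1.4036)

linear accel F/m = (2.9000, 0.2000, -2.6000)
new position p' = (1.5100, 1.2300, 2.1200)
v + (F/m)dt = (-1.6100, -1.6800, 0.9400)
ω×(Iω) gyroscopic = (0.0140, 0.0420, 0.0250)
angular accel α = (-0.8200, 0.7867, 0.0357)
ω + α·dt = (0.4180, -0.9213, 1.4036)
2q̇ = q⊗(0,ω) = (-0.5309468, -0.5018017, -1.5831981, 0.4120336)
q + ½dt·q⊗(0,ω), renormalized = (0.5659, 0.6173, -0.5255, -0.1502)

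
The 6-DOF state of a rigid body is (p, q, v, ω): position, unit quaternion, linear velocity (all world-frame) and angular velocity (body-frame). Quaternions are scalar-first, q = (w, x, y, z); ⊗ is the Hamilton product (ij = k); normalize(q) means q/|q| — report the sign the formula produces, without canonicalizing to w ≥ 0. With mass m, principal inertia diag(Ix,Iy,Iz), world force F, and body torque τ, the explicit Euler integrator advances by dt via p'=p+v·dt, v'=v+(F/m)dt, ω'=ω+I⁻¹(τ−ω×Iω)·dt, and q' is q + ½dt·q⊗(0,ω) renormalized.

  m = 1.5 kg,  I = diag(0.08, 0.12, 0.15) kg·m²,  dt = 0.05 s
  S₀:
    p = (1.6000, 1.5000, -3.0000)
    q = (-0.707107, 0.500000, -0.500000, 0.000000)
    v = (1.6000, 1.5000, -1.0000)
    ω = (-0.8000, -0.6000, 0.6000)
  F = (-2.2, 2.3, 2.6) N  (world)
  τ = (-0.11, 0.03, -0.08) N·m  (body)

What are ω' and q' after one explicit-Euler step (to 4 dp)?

precession coupling ω×(Iω) = (-0.0108, 0.0336, 0.0192)
α = I⁻¹(τ − ω×Iω) = (-1.2400, -0.0300, -0.6613)
ω' = ω + α·dt = (-0.8620, -0.6015, 0.5669)
2q̇ = q⊗(0,ω) = (0.1000000, 0.2656856, 0.1242642, -1.1242642)
q' = normalize(q + ½dt·q⊗(0,ω)) = (-0.7043, 0.5064, -0.4967, -0.0281)

ω' = (-0.8620, -0.6015, 0.5669)
q' = (-0.7043, 0.5064, -0.4967, -0.0281)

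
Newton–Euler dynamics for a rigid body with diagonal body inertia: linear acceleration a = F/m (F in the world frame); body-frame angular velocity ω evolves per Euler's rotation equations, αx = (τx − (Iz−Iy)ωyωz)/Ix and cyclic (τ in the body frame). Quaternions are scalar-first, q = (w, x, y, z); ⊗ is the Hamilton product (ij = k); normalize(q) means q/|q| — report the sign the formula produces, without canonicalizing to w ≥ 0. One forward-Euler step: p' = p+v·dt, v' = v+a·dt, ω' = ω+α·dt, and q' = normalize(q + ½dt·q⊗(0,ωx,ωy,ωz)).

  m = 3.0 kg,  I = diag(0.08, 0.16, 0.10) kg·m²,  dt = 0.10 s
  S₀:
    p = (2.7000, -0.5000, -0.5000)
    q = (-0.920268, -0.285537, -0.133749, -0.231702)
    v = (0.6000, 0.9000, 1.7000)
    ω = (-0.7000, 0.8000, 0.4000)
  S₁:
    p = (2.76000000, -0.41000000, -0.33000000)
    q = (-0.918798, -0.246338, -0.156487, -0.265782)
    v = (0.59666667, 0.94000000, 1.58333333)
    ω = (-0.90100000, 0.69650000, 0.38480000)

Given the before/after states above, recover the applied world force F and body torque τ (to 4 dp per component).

F = (-0.1000, 1.2000, -3.5000)
τ = (-0.1800, -0.1600, -0.0600)

Δω = ω₁−ω₀ = (-0.20100000, -0.10350000, -0.01520000)
applied torque τ = (-0.1800, -0.1600, -0.0600)
Δv = v₁−v₀ = (-0.00333333, 0.04000000, -0.11666667)
m·(v₁−v₀)/dt = (-0.1000, 1.2000, -3.5000)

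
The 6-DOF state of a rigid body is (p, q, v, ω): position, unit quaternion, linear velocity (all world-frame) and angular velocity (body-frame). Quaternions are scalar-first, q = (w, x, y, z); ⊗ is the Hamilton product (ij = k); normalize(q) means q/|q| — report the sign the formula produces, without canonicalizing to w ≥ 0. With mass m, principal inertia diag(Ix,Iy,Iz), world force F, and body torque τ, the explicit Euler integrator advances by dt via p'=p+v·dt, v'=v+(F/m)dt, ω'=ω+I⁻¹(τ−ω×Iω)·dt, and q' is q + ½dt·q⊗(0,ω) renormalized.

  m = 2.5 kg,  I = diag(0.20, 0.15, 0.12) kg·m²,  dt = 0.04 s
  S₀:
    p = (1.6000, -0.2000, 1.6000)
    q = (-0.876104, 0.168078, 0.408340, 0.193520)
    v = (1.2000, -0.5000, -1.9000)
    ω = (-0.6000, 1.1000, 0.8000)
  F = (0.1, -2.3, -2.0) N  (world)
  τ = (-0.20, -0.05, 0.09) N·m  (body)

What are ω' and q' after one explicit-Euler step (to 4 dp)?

precession coupling ω×(Iω) = (-0.0264, -0.0384, 0.0330)
(τ − ω×Iω)/I = (-0.8680, -0.0773, 0.4750)
ω + α·dt = (-0.6347, 1.0969, 0.8190)
2q̇ = q⊗(0,ω) = (-0.5031432, 0.6394624, -1.2142888, -0.2709934)
updated quaternion q' = (-0.8858, 0.1808, 0.3839, 0.1880)

ω' = (-0.6347, 1.0969, 0.8190)
q' = (-0.8858, 0.1808, 0.3839, 0.1880)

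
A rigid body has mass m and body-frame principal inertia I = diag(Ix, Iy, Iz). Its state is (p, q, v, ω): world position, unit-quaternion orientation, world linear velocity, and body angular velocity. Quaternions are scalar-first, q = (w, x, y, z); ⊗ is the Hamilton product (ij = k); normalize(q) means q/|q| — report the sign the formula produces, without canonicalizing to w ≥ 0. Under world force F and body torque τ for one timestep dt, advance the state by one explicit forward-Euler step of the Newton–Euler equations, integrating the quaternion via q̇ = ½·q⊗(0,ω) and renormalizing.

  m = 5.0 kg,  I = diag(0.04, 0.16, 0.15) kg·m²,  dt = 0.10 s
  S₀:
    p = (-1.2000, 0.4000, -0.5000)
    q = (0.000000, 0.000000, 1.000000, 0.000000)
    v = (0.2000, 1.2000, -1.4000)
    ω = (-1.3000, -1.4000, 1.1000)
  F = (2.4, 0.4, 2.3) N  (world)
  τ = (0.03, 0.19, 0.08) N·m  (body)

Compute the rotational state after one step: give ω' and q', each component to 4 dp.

precession coupling ω×(Iω) = (0.0154, 0.1573, 0.2184)
angular accel α = (0.3650, 0.2044, -0.9227)
new body rate ω' = (-1.2635, -1.3796, 1.0077)
2q̇ = q⊗(0,ω) = (1.4000000, 1.1000000, 0.0000000, 1.3000000)
updated quaternion q' = (0.0696, 0.0547, 0.9940, 0.0646)

ω' = (-1.2635, -1.3796, 1.0077)
q' = (0.0696, 0.0547, 0.9940, 0.0646)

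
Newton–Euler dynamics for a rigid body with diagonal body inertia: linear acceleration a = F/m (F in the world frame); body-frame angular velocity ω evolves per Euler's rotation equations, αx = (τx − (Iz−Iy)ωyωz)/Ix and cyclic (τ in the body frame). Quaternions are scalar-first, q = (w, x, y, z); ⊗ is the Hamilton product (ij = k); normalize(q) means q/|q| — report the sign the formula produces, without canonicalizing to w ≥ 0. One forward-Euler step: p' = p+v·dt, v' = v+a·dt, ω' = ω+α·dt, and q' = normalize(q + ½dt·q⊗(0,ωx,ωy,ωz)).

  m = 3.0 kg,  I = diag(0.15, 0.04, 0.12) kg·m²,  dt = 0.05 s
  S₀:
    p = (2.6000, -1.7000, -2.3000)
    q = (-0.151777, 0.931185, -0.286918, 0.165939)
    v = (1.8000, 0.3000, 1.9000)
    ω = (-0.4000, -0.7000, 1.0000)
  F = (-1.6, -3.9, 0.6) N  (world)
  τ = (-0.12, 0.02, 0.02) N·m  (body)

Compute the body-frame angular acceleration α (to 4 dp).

gyro term ω×Iω = (-0.0560, -0.0120, -0.0308)
α = I⁻¹(τ − ω×Iω) = (-0.4267, 0.8000, 0.4233)

α = (-0.4267, 0.8000, 0.4233)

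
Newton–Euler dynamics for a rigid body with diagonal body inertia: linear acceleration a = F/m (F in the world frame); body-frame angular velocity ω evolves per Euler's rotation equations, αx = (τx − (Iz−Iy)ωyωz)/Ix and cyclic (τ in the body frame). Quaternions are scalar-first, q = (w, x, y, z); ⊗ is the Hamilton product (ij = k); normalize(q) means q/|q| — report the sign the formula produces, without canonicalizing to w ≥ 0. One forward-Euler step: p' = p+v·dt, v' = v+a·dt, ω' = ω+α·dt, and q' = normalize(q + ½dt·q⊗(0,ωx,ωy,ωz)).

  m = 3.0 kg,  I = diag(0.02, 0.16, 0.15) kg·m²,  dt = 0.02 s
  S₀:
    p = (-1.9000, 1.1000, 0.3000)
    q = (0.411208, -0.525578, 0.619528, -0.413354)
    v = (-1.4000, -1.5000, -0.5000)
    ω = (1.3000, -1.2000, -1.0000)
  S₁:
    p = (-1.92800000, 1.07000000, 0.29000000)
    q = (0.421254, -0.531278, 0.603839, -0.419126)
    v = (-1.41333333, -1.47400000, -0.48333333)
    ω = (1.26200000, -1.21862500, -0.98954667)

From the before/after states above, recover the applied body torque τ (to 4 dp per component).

ω₁ − ω₀ = (-0.03800000, -0.01862500, 0.01045333)
applied torque τ = (-0.0500, 0.0200, -0.1400)

τ = (-0.0500, 0.0200, -0.1400)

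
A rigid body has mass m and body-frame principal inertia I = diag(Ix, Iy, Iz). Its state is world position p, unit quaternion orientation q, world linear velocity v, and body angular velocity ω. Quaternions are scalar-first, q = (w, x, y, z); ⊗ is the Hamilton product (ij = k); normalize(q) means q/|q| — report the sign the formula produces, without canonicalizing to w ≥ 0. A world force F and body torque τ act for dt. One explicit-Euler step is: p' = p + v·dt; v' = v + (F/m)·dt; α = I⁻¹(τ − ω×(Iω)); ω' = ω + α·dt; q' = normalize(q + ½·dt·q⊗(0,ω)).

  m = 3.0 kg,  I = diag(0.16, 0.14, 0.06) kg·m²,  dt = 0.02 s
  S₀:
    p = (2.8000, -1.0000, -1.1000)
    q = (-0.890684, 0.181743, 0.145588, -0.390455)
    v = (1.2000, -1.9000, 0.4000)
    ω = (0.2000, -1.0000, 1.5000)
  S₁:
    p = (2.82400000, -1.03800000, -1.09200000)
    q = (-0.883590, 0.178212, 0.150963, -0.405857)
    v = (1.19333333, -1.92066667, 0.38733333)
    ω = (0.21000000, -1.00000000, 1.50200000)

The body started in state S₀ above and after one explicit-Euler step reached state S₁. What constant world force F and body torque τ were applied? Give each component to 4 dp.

v₁ − v₀ = (-0.00666667, -0.02066667, -0.01266667)
m·(v₁−v₀)/dt = (-1.0000, -3.1000, -1.9000)
ω₁ − ω₀ = (0.01000000, 0.00000000, 0.00200000)
τ = I·(Δω/dt) + ω₀×(Iω₀) = (0.2000, 0.0300, 0.0100)

F = (-1.0000, -3.1000, -1.9000)
τ = (0.2000, 0.0300, 0.0100)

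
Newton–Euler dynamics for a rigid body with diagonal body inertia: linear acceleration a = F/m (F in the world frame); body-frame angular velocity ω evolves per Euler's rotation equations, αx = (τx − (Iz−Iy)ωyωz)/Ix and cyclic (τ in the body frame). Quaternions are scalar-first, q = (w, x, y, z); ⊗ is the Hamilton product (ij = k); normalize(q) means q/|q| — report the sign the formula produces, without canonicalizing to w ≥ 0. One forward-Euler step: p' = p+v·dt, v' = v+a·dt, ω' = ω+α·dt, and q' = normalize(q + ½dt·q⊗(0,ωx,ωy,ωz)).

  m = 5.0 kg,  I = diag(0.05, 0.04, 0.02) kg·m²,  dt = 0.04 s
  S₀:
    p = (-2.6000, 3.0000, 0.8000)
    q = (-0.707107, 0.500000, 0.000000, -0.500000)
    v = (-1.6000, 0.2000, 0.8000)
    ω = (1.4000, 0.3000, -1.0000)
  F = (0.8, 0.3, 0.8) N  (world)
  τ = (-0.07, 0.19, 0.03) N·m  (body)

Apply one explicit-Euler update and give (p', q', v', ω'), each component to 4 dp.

a = (0.1600, 0.0600, 0.1600)
new position p' = (-2.6640, 3.0080, 0.8320)
v + (F/m)dt = (-1.5936, 0.2024, 0.8064)
ω×(Iω) gyroscopic = (0.0060, -0.0420, -0.0042)
angular accel α = (-1.5200, 5.8000, 1.7100)
ω + α·dt = (1.3392, 0.5320, -0.9316)
Hamilton product q⊗(0,ω) = (-1.2000000, -0.8399498, -0.4121321, 0.8571070)
q + ½dt·q⊗(0,ω), renormalized = (-0.7307, 0.4829, -0.0082, -0.4826)

p' = (-2.6640, 3.0080, 0.8320)
q' = (-0.7307, 0.4829, -0.0082, -0.4826)
v' = (-1.5936, 0.2024, 0.8064)
ω' = (1.3392, 0.5320, -0.9316)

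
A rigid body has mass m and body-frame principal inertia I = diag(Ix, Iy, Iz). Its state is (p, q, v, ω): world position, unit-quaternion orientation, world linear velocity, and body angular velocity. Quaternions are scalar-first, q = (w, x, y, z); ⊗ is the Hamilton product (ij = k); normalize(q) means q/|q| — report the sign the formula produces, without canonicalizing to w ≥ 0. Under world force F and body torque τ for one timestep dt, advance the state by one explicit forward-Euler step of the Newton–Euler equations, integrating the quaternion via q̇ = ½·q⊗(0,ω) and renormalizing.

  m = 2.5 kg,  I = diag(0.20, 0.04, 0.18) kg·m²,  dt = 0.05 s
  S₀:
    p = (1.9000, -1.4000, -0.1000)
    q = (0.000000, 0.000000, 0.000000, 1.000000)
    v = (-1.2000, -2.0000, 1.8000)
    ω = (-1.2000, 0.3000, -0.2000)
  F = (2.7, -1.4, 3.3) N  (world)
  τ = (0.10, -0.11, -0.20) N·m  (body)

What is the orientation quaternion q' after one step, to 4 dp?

2q̇ = q⊗(0,ω) = (0.2000000, -0.3000000, -1.2000000, 0.0000000)
q + ½dt·q⊗(0,ω), renormalized = (0.0050, -0.0075, -0.0300, 0.9995)

q' = (0.0050, -0.0075, -0.0300, 0.9995)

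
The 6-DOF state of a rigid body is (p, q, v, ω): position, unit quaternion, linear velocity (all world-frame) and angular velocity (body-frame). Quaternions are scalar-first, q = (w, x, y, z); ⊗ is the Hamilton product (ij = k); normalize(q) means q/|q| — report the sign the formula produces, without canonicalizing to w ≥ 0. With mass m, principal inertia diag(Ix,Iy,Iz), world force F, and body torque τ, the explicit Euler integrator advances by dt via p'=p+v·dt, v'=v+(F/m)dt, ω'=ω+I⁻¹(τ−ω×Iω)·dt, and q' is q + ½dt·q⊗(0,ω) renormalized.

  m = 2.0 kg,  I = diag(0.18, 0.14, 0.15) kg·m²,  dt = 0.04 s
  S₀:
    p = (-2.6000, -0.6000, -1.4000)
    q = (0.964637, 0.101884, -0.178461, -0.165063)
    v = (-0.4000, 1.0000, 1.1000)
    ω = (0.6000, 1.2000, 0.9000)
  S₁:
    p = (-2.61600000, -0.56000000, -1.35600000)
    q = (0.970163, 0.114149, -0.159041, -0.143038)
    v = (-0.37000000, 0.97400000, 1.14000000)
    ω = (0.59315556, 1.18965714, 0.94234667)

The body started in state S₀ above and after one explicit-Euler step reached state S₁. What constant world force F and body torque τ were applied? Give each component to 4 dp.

velocity change Δv = (0.03000000, -0.02600000, 0.04000000)
m·(v₁−v₀)/dt = (1.5000, -1.3000, 2.0000)
ω₁ − ω₀ = (-0.00684444, -0.01034286, 0.04234667)
precession coupling = (0.0108, 0.0162, -0.0288)
applied torque τ = (-0.0200, -0.0200, 0.1300)

F = (1.5000, -1.3000, 2.0000)
τ = (-0.0200, -0.0200, 0.1300)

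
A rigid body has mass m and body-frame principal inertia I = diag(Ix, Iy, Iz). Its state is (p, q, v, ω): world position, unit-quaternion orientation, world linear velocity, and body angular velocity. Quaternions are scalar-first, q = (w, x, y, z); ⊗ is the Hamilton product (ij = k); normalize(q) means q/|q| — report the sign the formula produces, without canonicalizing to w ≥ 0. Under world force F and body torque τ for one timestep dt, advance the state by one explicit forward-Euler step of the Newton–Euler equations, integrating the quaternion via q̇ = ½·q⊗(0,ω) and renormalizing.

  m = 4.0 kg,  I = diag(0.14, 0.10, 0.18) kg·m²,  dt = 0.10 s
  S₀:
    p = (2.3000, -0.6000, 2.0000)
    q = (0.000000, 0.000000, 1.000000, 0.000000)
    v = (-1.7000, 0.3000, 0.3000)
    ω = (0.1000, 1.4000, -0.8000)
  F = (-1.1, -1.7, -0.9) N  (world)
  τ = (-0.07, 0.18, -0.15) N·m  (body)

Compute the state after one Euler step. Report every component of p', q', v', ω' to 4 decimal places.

p' = (2.1300, -0.5700, 2.0300)
q' = (-0.0698, -0.0399, 0.9968, -0.0050)
v' = (-1.7275, 0.2575, 0.2775)
ω' = (0.1140, 1.5768, -0.8802)

angular accel α = (0.1400, 1.7680, -0.8022)
ω + α·dt = (0.1140, 1.5768, -0.8802)
2q̇ = q⊗(0,ω) = (-1.4000000, -0.8000000, 0.0000000, -0.1000000)
updated quaternion q' = (-0.0698, -0.0399, 0.9968, -0.0050)
p + v·dt = (2.1300, -0.5700, 2.0300)
new velocity v' = (-1.7275, 0.2575, 0.2775)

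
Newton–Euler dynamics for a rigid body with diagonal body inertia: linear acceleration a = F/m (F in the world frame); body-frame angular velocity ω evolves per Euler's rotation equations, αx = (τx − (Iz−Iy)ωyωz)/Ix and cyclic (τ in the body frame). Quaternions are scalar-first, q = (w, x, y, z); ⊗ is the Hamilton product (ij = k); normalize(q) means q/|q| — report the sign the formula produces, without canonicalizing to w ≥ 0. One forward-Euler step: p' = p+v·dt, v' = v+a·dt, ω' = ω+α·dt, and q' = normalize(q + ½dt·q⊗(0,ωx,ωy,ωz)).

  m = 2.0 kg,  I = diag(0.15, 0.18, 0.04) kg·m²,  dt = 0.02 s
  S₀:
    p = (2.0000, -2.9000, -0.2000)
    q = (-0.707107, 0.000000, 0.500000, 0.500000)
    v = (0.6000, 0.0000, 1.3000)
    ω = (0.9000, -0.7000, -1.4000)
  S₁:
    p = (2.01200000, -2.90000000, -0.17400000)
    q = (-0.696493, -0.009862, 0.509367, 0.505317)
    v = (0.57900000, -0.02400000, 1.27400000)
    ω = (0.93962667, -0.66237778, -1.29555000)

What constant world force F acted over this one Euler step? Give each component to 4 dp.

Δv = v₁−v₀ = (-0.02100000, -0.02400000, -0.02600000)
applied force F = (-2.1000, -2.4000, -2.6000)

F = (-2.1000, -2.4000, -2.6000)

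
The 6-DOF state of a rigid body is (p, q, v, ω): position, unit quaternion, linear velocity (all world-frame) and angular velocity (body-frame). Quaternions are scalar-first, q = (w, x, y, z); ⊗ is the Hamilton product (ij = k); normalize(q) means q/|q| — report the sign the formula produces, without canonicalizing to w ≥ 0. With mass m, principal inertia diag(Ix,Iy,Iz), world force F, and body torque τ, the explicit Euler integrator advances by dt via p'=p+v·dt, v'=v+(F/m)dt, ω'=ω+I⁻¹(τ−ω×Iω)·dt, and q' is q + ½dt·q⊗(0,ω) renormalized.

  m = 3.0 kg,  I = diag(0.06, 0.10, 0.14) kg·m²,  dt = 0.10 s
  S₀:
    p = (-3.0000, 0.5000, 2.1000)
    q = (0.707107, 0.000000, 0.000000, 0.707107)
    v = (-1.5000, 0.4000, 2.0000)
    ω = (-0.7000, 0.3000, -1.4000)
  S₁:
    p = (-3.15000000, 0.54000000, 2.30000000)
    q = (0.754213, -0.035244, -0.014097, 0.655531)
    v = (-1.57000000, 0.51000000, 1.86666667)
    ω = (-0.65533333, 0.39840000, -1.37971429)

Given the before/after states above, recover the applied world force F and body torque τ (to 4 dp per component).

F = (-2.1000, 3.3000, -4.0000)
τ = (0.0100, 0.0200, 0.0200)

Δv = v₁−v₀ = (-0.07000000, 0.11000000, -0.13333333)
applied force F = (-2.1000, 3.3000, -4.0000)
Δω = ω₁−ω₀ = (0.04466667, 0.09840000, 0.02028571)
gyro term ω₀×Iω₀ = (-0.0168, -0.0784, -0.0084)
applied torque τ = (0.0100, 0.0200, 0.0200)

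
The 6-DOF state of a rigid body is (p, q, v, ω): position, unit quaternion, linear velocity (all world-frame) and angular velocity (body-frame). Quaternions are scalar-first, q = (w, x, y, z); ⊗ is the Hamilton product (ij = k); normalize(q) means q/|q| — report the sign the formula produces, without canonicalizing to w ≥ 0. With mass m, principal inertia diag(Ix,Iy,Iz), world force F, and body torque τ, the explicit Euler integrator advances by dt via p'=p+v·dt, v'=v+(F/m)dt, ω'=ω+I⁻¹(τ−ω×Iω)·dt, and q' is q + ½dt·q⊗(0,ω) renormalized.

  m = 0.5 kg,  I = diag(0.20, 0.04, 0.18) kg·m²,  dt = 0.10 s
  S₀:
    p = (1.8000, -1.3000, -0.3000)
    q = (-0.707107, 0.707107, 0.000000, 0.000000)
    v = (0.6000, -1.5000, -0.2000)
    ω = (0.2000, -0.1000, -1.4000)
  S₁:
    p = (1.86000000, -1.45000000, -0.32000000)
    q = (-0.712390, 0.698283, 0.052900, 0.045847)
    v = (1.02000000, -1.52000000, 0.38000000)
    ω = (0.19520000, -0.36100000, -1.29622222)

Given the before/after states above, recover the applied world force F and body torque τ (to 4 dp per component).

v₁ − v₀ = (0.42000000, -0.02000000, 0.58000000)
m·(v₁−v₀)/dt = (2.1000, -0.1000, 2.9000)
rate change Δω = (-0.00480000, -0.26100000, 0.10377778)
applied torque τ = (0.0100, -0.1100, 0.1900)

F = (2.1000, -0.1000, 2.9000)
τ = (0.0100, -0.1100, 0.1900)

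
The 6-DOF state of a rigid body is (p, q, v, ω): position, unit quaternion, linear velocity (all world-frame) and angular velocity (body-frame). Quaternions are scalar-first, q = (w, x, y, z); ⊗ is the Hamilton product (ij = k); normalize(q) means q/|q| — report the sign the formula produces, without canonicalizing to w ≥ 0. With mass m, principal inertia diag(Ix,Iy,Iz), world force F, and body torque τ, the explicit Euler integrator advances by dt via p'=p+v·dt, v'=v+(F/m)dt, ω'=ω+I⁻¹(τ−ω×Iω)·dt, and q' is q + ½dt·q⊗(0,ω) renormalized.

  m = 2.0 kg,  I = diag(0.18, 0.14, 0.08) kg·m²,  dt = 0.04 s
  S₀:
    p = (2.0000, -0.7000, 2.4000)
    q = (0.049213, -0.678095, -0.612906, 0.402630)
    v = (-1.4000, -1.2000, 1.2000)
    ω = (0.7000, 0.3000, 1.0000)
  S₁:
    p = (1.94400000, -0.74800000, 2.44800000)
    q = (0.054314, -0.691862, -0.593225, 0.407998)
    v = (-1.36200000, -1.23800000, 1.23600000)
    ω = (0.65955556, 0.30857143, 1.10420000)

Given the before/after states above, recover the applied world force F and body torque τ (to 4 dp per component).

Δω = ω₁−ω₀ = (-0.04044444, 0.00857143, 0.10420000)
I·α + gyro = (-0.2000, 0.1000, 0.2000)
Δv = v₁−v₀ = (0.03800000, -0.03800000, 0.03600000)
m·(v₁−v₀)/dt = (1.9000, -1.9000, 1.8000)

F = (1.9000, -1.9000, 1.8000)
τ = (-0.2000, 0.1000, 0.2000)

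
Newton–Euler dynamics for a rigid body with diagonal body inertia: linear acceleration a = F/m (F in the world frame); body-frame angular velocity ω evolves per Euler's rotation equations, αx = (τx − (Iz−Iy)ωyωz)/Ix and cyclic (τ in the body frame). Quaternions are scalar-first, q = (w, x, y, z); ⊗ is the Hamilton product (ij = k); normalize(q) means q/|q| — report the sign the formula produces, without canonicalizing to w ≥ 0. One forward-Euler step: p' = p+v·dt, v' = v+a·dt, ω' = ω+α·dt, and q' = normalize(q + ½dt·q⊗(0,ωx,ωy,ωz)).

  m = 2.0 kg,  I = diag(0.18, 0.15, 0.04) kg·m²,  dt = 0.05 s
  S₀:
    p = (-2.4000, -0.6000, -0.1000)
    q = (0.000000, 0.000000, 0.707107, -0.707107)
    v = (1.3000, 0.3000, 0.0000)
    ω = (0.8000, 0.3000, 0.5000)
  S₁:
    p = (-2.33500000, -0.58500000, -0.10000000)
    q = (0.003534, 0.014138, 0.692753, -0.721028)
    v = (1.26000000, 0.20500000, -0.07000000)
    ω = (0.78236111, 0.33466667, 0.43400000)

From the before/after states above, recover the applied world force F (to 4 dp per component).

F = (-1.6000, -3.8000, -2.8000)

v₁ − v₀ = (-0.04000000, -0.09500000, -0.07000000)
m·(v₁−v₀)/dt = (-1.6000, -3.8000, -2.8000)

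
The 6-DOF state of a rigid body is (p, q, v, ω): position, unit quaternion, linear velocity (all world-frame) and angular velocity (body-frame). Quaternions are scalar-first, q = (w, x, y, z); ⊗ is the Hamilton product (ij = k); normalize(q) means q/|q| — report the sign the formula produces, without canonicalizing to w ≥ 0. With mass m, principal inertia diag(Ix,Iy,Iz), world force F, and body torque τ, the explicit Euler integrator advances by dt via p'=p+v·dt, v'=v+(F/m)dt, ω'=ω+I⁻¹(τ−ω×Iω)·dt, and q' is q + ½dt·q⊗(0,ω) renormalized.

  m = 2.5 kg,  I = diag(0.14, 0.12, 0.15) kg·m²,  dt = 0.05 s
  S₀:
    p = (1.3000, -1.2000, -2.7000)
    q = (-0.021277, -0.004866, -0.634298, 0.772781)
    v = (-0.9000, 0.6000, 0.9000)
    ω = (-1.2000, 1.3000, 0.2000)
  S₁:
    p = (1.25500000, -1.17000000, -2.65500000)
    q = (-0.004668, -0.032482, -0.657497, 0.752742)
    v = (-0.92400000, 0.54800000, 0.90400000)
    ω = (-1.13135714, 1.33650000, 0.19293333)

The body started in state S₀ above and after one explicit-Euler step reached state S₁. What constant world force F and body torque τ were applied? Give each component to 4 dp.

rate change Δω = (0.06864286, 0.03650000, -0.00706667)
gyro term ω₀×Iω₀ = (0.0078, 0.0024, 0.0312)
applied torque τ = (0.2000, 0.0900, 0.0100)
Δv = v₁−v₀ = (-0.02400000, -0.05200000, 0.00400000)
F = m·Δv/dt = (-1.2000, -2.6000, 0.2000)

F = (-1.2000, -2.6000, 0.2000)
τ = (0.2000, 0.0900, 0.0100)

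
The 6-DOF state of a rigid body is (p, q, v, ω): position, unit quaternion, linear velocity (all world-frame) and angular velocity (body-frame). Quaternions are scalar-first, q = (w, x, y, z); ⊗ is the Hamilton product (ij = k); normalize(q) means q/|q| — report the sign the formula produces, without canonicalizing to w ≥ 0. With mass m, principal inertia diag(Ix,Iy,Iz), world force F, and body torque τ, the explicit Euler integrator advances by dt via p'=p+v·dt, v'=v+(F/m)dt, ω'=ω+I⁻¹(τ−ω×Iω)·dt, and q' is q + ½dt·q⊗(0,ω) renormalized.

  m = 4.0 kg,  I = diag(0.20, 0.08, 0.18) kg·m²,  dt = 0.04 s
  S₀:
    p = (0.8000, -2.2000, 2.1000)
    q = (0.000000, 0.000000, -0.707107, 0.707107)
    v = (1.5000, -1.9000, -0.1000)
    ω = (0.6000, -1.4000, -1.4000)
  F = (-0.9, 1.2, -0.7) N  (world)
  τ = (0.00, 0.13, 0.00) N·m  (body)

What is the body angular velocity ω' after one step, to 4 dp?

ω' = (0.5608, -1.3266, -1.4224)

precession coupling ω×(Iω) = (0.1960, -0.0168, 0.1008)
angular accel α = (-0.9800, 1.8350, -0.5600)
ω' = ω + α·dt = (0.5608, -1.3266, -1.4224)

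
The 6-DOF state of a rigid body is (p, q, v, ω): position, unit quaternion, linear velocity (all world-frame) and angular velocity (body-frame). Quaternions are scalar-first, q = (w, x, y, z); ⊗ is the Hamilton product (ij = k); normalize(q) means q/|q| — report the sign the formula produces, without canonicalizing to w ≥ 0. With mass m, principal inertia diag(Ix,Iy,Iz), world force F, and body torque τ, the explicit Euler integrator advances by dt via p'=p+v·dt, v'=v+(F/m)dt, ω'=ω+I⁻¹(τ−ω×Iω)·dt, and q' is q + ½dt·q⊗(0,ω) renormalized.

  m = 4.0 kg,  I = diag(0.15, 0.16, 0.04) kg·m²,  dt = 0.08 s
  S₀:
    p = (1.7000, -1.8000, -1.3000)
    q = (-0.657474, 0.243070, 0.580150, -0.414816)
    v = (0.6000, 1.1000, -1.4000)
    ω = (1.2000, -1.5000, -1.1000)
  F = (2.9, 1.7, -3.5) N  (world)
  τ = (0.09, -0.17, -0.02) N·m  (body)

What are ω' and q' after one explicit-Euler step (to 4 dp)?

ω' = (1.3536, -1.5124, -1.1040)
q' = (-0.6500, 0.1605, 0.6080, -0.4266)

precession coupling ω×(Iω) = (-0.1980, -0.1452, -0.0180)
angular accel α = (1.9200, -0.1550, -0.0500)
ω' = ω + α·dt = (1.3536, -1.5124, -1.1040)
2q̇ = q⊗(0,ω) = (0.1222434, -2.0493578, 0.7558088, -0.3375636)
q + ½dt·q⊗(0,ω), renormalized = (-0.6500, 0.1605, 0.6080, -0.4266)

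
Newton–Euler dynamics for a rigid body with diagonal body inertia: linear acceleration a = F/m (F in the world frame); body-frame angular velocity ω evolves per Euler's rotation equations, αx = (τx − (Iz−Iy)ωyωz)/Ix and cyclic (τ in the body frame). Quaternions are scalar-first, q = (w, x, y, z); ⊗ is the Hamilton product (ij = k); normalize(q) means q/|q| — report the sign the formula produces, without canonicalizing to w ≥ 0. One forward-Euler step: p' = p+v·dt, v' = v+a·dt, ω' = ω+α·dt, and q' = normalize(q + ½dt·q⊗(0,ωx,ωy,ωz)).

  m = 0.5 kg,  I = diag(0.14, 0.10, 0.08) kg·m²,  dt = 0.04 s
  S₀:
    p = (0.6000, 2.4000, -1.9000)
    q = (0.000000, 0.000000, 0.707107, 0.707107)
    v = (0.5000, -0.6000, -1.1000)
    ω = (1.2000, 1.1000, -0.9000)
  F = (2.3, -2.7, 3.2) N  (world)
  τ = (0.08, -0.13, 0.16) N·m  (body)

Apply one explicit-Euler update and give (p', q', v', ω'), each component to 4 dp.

p' = (0.6200, 2.3760, -1.9440)
q' = (-0.0028, -0.0283, 0.7236, 0.6897)
v' = (0.6840, -0.8160, -0.8440)
ω' = (1.2172, 1.0739, -0.7936)

gyro term ω×Iω = (0.0198, -0.0648, -0.0528)
(τ − ω×Iω)/I = (0.4300, -0.6520, 2.6600)
new body rate ω' = (1.2172, 1.0739, -0.7936)
Hamilton product q⊗(0,ω) = (-0.1414214, -1.4142140, 0.8485284, -0.8485284)
updated quaternion q' = (-0.0028, -0.0283, 0.7236, 0.6897)
linear accel F/m = (4.6000, -5.4000, 6.4000)
p' = p + v·dt = (0.6200, 2.3760, -1.9440)
v + (F/m)dt = (0.6840, -0.8160, -0.8440)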